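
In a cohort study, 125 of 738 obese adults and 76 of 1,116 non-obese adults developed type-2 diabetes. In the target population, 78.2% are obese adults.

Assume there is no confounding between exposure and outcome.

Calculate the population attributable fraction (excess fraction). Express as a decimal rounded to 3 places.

PAF ≈ 0.538

p₁ = P(outcome | exposed) = 125/738 = 0.16938
p₀ = P(outcome | unexposed) = 76/1116 = 0.0681
Overall risk P(Y=1) = π·p₁ + (1−π)·p₀ = 0.782×0.16938 + 0.218×0.0681 = 0.1473.
Under exogeneity, PAF = [P(Y=1) − p₀] / P(Y=1).
PAF = (0.1473 − 0.0681) / 0.1473 ≈ 0.5377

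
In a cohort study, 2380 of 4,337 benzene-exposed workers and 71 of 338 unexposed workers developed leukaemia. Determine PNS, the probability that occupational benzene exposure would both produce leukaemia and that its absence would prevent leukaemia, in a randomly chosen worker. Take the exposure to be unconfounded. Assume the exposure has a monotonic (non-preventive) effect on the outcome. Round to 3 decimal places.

p₁ = P(outcome | exposed) = 2380/4337 = 0.54877
p₀ = P(outcome | unexposed) = 71/338 = 0.21006
Under exogeneity and monotonicity, PNS = p₁ − p₀.
PNS = 0.54877 − 0.21006 = 0.33871

PNS ≈ 0.339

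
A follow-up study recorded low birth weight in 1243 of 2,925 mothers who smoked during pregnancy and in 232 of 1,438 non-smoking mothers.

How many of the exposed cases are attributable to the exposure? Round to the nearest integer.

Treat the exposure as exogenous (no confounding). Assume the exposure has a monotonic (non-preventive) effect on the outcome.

p₁ = P(outcome | exposed) = 1243/2925 = 0.42496
p₀ = P(outcome | unexposed) = 232/1438 = 0.16134
PN = (p₁ − p₀)/p₁ = (0.42496 − 0.16134) / 0.42496 ≈ 0.62035.
Attributable cases ≈ PN × (exposed cases) = 0.62035 × 1243 ≈ 771.09.

about 771 cases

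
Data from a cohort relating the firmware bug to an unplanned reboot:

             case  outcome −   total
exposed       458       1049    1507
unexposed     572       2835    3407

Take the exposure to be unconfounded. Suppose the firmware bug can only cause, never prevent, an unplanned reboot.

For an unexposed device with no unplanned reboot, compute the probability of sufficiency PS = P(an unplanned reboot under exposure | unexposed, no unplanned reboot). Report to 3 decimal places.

PS ≈ 0.163

p₁ = P(outcome | exposed) = 458/1507 = 0.30392
p₀ = P(outcome | unexposed) = 572/3407 = 0.16789
Under exogeneity and monotonicity, PS = (p₁ − p₀) / (1 − p₀).
PS = (0.30392 − 0.16789) / (1 − 0.16789) = 0.13603 / 0.83211 ≈ 0.1635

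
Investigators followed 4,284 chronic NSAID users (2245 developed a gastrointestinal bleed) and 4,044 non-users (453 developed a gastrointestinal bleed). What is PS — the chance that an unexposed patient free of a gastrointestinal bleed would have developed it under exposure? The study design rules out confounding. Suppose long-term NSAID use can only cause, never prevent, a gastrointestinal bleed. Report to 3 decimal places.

PS ≈ 0.464

p₁ = P(outcome | exposed) = 2245/4284 = 0.52404
p₀ = P(outcome | unexposed) = 453/4044 = 0.11202
Under exogeneity and monotonicity, PS = (p₁ − p₀) / (1 − p₀).
PS = (0.52404 − 0.11202) / (1 − 0.11202) = 0.41203 / 0.88798 ≈ 0.4640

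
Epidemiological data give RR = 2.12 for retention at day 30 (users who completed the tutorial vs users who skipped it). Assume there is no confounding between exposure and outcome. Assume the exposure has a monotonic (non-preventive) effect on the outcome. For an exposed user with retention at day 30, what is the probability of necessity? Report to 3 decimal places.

Under exogeneity and monotonicity, PN = (RR − 1) / RR = 1 − 1/RR.
PN = (2.12 − 1) / 2.12 = 1.12 / 2.12 ≈ 0.5283

PN ≈ 0.528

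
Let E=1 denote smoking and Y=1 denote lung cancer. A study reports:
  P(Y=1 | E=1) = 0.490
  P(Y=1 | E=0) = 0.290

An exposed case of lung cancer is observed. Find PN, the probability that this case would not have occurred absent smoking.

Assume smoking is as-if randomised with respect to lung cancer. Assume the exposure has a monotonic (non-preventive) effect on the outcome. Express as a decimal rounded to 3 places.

PN ≈ 0.408

Let p₁ = 0.49, p₀ = 0.29.
Under exogeneity and monotonicity, PN = (p₁ − p₀) / p₁.
PN = (0.49 − 0.29) / 0.49 = 0.2 / 0.49 ≈ 0.4082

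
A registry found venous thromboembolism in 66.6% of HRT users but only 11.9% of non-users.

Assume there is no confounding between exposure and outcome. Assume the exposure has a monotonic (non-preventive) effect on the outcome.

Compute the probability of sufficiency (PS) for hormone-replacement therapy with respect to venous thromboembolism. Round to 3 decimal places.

PS ≈ 0.621

p₁ = 0.666, p₀ = 0.119.
Under exogeneity and monotonicity, PS = (p₁ − p₀) / (1 − p₀).
PS = (0.666 − 0.119) / (1 − 0.119) = 0.547 / 0.881 ≈ 0.6209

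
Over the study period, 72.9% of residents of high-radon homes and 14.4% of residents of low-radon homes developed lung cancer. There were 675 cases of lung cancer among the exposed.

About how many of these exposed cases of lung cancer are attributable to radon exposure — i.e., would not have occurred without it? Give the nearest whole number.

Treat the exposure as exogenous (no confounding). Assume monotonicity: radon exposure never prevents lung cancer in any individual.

p₁ = 0.729, p₀ = 0.144.
PN = (p₁ − p₀)/p₁ = (0.729 − 0.144) / 0.729 ≈ 0.80247.
Attributable cases ≈ PN × (exposed cases) = 0.80247 × 675 ≈ 541.67.

about 542 cases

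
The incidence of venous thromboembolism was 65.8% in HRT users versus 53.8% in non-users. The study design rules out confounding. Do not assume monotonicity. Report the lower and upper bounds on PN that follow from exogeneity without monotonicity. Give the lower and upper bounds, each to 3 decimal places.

0.182 ≤ PN ≤ 0.702

p₁ = 0.658, p₀ = 0.538.
Under exogeneity alone the bounds on PN are max{0,(p₁−p₀)/p₁} ≤ PN ≤ min{1,(1−p₀)/p₁}.
  lower = (p₁ − p₀)/p₁ = 0.12 / 0.658 ≈ 0.1824
  upper = min{1, (1 − p₀)/p₁} = 0.462 / 0.658 ≈ 0.7021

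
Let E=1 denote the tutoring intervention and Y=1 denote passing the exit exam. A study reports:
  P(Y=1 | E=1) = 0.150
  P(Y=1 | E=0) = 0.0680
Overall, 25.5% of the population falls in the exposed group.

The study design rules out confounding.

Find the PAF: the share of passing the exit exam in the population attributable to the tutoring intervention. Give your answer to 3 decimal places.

PAF ≈ 0.235

Let p₁ = 0.15, p₀ = 0.068.
Overall risk P(Y=1) = π·p₁ + (1−π)·p₀ = 0.255×0.15 + 0.745×0.068 = 0.08891.
Under exogeneity, PAF = [P(Y=1) − p₀] / P(Y=1).
PAF = (0.08891 − 0.068) / 0.08891 ≈ 0.2352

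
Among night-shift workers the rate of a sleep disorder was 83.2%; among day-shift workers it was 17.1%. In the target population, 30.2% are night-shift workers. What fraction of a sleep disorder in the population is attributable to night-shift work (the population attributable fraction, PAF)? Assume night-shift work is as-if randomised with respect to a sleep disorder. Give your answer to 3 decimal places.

PAF ≈ 0.539

p₁ = 0.832, p₀ = 0.171.
Overall risk P(Y=1) = π·p₁ + (1−π)·p₀ = 0.302×0.832 + 0.698×0.171 = 0.37062.
Under exogeneity, PAF = [P(Y=1) − p₀] / P(Y=1).
PAF = (0.37062 − 0.171) / 0.37062 ≈ 0.5386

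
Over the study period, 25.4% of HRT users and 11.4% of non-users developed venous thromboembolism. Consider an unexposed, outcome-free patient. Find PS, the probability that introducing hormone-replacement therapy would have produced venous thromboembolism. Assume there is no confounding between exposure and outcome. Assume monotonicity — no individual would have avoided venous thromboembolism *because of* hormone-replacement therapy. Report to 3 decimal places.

PS ≈ 0.158

p₁ = 0.254, p₀ = 0.114.
Under exogeneity and monotonicity, PS = (p₁ − p₀) / (1 − p₀).
PS = (0.254 − 0.114) / (1 − 0.114) = 0.14 / 0.886 ≈ 0.1580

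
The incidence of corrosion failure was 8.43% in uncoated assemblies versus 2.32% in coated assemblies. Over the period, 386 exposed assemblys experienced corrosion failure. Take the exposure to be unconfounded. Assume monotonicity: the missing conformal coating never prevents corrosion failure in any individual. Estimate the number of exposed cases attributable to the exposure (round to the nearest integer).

p₁ = 0.0843, p₀ = 0.0232.
PN = (p₁ − p₀)/p₁ = (0.0843 − 0.0232) / 0.0843 ≈ 0.72479.
Attributable cases ≈ PN × (exposed cases) = 0.72479 × 386 ≈ 279.77.

about 280 cases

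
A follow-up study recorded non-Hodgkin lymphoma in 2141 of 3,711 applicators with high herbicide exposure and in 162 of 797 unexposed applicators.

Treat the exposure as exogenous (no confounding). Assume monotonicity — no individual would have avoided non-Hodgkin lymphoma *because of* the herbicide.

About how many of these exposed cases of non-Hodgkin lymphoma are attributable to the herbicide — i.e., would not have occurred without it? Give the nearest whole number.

about 1387 cases

p₁ = P(outcome | exposed) = 2141/3711 = 0.57693
p₀ = P(outcome | unexposed) = 162/797 = 0.20326
PN = (p₁ − p₀)/p₁ = (0.57693 − 0.20326) / 0.57693 ≈ 0.64769.
Attributable cases ≈ PN × (exposed cases) = 0.64769 × 2141 ≈ 1386.69.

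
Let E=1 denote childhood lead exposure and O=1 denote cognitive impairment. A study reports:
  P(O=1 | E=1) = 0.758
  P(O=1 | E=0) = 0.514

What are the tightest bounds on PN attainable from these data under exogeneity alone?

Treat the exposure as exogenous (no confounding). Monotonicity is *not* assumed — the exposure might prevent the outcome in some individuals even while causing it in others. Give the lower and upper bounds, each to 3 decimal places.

0.322 ≤ PN ≤ 0.641

Let p₁ = 0.758, p₀ = 0.514.
Under exogeneity alone the bounds on PN are max{0,(p₁−p₀)/p₁} ≤ PN ≤ min{1,(1−p₀)/p₁}.
  lower = (p₁ − p₀)/p₁ = 0.244 / 0.758 ≈ 0.3219
  upper = min{1, (1 − p₀)/p₁} = 0.486 / 0.758 ≈ 0.6412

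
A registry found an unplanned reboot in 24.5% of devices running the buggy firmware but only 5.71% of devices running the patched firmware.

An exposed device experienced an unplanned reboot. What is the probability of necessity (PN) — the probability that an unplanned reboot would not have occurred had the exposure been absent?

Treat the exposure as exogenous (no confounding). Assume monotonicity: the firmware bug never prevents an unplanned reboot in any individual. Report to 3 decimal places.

p₁ = 0.245, p₀ = 0.0571.
Under exogeneity and monotonicity, PN = (p₁ − p₀) / p₁.
PN = (0.245 − 0.0571) / 0.245 = 0.1879 / 0.245 ≈ 0.7669

PN ≈ 0.767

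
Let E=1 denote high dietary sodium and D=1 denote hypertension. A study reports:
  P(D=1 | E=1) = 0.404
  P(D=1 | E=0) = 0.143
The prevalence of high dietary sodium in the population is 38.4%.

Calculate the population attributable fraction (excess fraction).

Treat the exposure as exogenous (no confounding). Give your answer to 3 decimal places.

Let p₁ = 0.404, p₀ = 0.143.
Overall risk P(Y=1) = π·p₁ + (1−π)·p₀ = 0.384×0.404 + 0.616×0.143 = 0.24322.
Under exogeneity, PAF = [P(Y=1) − p₀] / P(Y=1).
PAF = (0.24322 − 0.143) / 0.24322 ≈ 0.4121

PAF ≈ 0.412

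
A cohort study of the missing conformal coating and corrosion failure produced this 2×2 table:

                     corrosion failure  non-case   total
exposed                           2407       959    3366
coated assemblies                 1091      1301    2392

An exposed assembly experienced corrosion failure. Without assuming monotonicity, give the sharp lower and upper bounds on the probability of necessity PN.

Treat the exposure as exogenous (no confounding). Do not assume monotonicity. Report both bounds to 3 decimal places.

0.362 ≤ PN ≤ 0.761

p₁ = P(outcome | exposed) = 2407/3366 = 0.71509
p₀ = P(outcome | unexposed) = 1091/2392 = 0.4561
Under exogeneity alone the bounds on PN are max{0,(p₁−p₀)/p₁} ≤ PN ≤ min{1,(1−p₀)/p₁}.
  lower = (p₁ − p₀)/p₁ = 0.25899 / 0.71509 ≈ 0.3622
  upper = min{1, (1 − p₀)/p₁} = 0.5439 / 0.71509 ≈ 0.7606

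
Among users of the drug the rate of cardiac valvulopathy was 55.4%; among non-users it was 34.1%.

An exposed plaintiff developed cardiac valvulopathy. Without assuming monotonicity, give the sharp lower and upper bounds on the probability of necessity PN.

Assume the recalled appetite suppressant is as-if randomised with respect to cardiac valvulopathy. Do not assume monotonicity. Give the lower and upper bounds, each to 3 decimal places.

p₁ = 0.554, p₀ = 0.341.
Under exogeneity alone the bounds on PN are max{0,(p₁−p₀)/p₁} ≤ PN ≤ min{1,(1−p₀)/p₁}.
  lower = (p₁ − p₀)/p₁ = 0.213 / 0.554 ≈ 0.3845
  upper = min{1, (1 − p₀)/p₁} = 0.659 / 0.554 ≈ 1.1895 → capped at 1

0.384 ≤ PN ≤ 1.000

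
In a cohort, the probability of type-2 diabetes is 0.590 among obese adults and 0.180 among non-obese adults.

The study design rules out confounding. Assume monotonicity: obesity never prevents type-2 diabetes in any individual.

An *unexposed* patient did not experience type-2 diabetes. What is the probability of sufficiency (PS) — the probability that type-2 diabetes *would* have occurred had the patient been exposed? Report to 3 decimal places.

PS ≈ 0.500

Let p₁ = 0.59, p₀ = 0.18.
Under exogeneity and monotonicity, PS = (p₁ − p₀) / (1 − p₀).
PS = (0.59 − 0.18) / (1 − 0.18) = 0.41 / 0.82 ≈ 0.5000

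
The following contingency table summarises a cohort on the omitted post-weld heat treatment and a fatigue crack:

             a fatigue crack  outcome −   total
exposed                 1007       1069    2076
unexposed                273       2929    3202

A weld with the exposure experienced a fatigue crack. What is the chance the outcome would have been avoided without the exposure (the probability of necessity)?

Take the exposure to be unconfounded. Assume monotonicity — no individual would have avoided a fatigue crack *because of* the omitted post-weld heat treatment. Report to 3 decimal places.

PN ≈ 0.824

p₁ = P(outcome | exposed) = 1007/2076 = 0.48507
p₀ = P(outcome | unexposed) = 273/3202 = 0.085259
Under exogeneity and monotonicity, PN = (p₁ − p₀)/p₁.
PN = (0.48507 − 0.085259) / 0.48507 ≈ 0.8242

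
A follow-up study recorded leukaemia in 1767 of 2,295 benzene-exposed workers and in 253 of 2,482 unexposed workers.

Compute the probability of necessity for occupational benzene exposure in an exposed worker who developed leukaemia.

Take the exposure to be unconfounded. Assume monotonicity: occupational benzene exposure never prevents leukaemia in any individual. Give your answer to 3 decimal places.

PN ≈ 0.868

p₁ = P(outcome | exposed) = 1767/2295 = 0.76993
p₀ = P(outcome | unexposed) = 253/2482 = 0.10193
Under exogeneity and monotonicity, PN = (p₁ − p₀) / p₁.
PN = (0.76993 − 0.10193) / 0.76993 = 0.668 / 0.76993 ≈ 0.8676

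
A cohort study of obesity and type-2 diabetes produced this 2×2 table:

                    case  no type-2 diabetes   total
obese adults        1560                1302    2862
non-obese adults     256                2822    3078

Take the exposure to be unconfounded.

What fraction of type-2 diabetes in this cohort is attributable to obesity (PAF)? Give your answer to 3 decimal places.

p₁ = P(outcome | exposed) = 1560/2862 = 0.54507
p₀ = P(outcome | unexposed) = 256/3078 = 0.083171
Exposure prevalence π = 2862/5940 = 0.48182; overall risk P(Y=1) = 0.30572.
Under exogeneity, PAF = [P(Y=1) − p₀]/P(Y=1).
PAF = (0.30572 − 0.083171) / 0.30572 ≈ 0.7280

PAF ≈ 0.728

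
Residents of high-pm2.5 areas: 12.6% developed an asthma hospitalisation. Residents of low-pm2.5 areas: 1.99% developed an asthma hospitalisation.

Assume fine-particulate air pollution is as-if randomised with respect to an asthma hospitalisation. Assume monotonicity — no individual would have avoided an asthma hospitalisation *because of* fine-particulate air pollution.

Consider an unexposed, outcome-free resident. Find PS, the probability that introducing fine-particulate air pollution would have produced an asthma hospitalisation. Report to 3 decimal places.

PS ≈ 0.108

p₁ = 0.126, p₀ = 0.0199.
Under exogeneity and monotonicity, PS = (p₁ − p₀) / (1 − p₀).
PS = (0.126 − 0.0199) / (1 − 0.0199) = 0.1061 / 0.9801 ≈ 0.1083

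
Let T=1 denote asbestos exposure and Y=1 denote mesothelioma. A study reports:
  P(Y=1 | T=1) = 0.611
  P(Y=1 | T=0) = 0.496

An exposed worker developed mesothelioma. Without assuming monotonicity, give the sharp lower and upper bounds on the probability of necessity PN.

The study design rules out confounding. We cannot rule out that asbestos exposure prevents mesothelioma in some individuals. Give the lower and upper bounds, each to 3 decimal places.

Let p₁ = 0.611, p₀ = 0.496.
Under exogeneity alone the bounds on PN are max{0,(p₁−p₀)/p₁} ≤ PN ≤ min{1,(1−p₀)/p₁}.
  lower = (p₁ − p₀)/p₁ = 0.115 / 0.611 ≈ 0.1882
  upper = min{1, (1 − p₀)/p₁} = 0.504 / 0.611 ≈ 0.8249

0.188 ≤ PN ≤ 0.825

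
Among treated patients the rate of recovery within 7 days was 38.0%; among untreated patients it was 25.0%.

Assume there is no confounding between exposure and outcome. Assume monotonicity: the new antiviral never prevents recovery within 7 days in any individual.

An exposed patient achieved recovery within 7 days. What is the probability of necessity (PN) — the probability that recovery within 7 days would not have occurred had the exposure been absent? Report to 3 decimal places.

p₁ = 0.38, p₀ = 0.25.
Under exogeneity and monotonicity, PN = (p₁ − p₀) / p₁.
PN = (0.38 − 0.25) / 0.38 = 0.13 / 0.38 ≈ 0.3421

PN ≈ 0.342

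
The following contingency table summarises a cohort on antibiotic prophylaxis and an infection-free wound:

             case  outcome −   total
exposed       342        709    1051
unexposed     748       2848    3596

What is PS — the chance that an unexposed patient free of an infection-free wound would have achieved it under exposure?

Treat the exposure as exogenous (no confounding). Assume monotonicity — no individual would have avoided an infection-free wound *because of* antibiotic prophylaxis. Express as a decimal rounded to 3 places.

PS ≈ 0.148

p₁ = P(outcome | exposed) = 342/1051 = 0.3254
p₀ = P(outcome | unexposed) = 748/3596 = 0.20801
Under exogeneity and monotonicity, PS = (p₁ − p₀) / (1 − p₀).
PS = (0.3254 − 0.20801) / (1 − 0.20801) = 0.1174 / 0.79199 ≈ 0.1482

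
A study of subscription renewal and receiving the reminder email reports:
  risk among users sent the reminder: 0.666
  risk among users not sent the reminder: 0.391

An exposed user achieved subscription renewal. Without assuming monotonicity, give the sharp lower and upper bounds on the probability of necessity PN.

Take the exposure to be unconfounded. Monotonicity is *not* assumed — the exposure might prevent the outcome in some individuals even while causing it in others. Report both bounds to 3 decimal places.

Let p₁ = 0.666, p₀ = 0.391.
Under exogeneity alone the bounds on PN are max{0,(p₁−p₀)/p₁} ≤ PN ≤ min{1,(1−p₀)/p₁}.
  lower = (p₁ − p₀)/p₁ = 0.275 / 0.666 ≈ 0.4129
  upper = min{1, (1 − p₀)/p₁} = 0.609 / 0.666 ≈ 0.9144

0.413 ≤ PN ≤ 0.914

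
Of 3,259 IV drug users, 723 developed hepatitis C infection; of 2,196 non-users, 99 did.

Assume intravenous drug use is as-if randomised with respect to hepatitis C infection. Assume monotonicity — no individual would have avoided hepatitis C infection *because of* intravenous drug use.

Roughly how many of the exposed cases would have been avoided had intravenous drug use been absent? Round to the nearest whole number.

p₁ = P(outcome | exposed) = 723/3259 = 0.22185
p₀ = P(outcome | unexposed) = 99/2196 = 0.045082
PN = (p₁ − p₀)/p₁ = (0.22185 − 0.045082) / 0.22185 ≈ 0.79679.
Attributable cases ≈ PN × (exposed cases) = 0.79679 × 723 ≈ 576.08.

about 576 cases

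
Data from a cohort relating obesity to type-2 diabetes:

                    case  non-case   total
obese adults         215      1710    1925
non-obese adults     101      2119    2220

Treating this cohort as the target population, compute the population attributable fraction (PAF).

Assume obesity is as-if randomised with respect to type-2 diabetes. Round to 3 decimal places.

PAF ≈ 0.403

p₁ = P(outcome | exposed) = 215/1925 = 0.11169
p₀ = P(outcome | unexposed) = 101/2220 = 0.045495
Exposure prevalence π = 1925/4145 = 0.46441; overall risk P(Y=1) = 0.076236.
Under exogeneity, PAF = [P(Y=1) − p₀]/P(Y=1).
PAF = (0.076236 − 0.045495) / 0.076236 ≈ 0.4032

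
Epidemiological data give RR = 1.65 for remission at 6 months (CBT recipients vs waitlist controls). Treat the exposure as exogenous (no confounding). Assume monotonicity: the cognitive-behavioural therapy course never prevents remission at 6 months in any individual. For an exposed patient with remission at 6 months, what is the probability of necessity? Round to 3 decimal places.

PN ≈ 0.394

Under exogeneity and monotonicity, PN = (RR − 1) / RR = 1 − 1/RR.
PN = (1.65 − 1) / 1.65 = 0.65 / 1.65 ≈ 0.3939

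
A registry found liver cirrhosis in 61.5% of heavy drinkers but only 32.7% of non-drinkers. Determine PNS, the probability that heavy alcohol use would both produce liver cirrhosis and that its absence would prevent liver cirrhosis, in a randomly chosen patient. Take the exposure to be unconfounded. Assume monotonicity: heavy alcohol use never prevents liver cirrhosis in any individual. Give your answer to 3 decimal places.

p₁ = 0.615, p₀ = 0.327.
Under exogeneity and monotonicity, PNS = p₁ − p₀.
PNS = 0.615 − 0.327 = 0.288

PNS ≈ 0.288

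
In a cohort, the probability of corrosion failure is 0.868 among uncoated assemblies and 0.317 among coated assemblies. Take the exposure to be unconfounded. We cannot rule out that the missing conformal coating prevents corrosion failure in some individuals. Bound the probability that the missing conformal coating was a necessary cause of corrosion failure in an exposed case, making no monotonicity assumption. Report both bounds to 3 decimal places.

Let p₁ = 0.868, p₀ = 0.317.
Under exogeneity alone the bounds on PN are max{0,(p₁−p₀)/p₁} ≤ PN ≤ min{1,(1−p₀)/p₁}.
  lower = (p₁ − p₀)/p₁ = 0.551 / 0.868 ≈ 0.6348
  upper = min{1, (1 − p₀)/p₁} = 0.683 / 0.868 ≈ 0.7869

0.635 ≤ PN ≤ 0.787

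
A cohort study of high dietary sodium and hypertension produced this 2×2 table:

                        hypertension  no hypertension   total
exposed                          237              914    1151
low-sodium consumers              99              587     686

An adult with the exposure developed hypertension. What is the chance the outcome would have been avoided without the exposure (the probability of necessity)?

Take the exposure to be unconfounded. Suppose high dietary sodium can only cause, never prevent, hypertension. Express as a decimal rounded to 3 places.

PN ≈ 0.299

p₁ = P(outcome | exposed) = 237/1151 = 0.20591
p₀ = P(outcome | unexposed) = 99/686 = 0.14431
Under exogeneity and monotonicity, PN = (p₁ − p₀) / p₁.
PN = (0.20591 − 0.14431) / 0.20591 = 0.061593 / 0.20591 ≈ 0.2991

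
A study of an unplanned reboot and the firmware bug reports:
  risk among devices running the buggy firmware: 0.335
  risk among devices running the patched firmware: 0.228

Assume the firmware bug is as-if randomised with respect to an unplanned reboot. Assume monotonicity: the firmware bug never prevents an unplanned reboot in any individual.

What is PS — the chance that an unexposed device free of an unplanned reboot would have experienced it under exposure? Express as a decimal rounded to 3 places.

PS ≈ 0.139

Let p₁ = 0.335, p₀ = 0.228.
Under exogeneity and monotonicity, PS = (p₁ − p₀) / (1 − p₀).
PS = (0.335 − 0.228) / (1 − 0.228) = 0.107 / 0.772 ≈ 0.1386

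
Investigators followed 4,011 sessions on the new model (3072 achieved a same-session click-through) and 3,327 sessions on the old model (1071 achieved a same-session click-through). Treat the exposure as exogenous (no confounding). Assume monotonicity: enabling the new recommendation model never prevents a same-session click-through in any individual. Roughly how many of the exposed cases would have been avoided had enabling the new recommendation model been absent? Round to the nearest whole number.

p₁ = P(outcome | exposed) = 3072/4011 = 0.76589
p₀ = P(outcome | unexposed) = 1071/3327 = 0.32191
PN = (p₁ − p₀)/p₁ = (0.76589 − 0.32191) / 0.76589 ≈ 0.57969.
Attributable cases ≈ PN × (exposed cases) = 0.57969 × 3072 ≈ 1780.81.

about 1781 cases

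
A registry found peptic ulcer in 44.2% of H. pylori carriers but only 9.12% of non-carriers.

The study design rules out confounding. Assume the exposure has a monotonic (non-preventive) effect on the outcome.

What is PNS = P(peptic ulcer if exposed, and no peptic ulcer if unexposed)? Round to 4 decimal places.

p₁ = 0.442, p₀ = 0.0912.
Under exogeneity and monotonicity, PNS = p₁ − p₀.
PNS = 0.442 − 0.0912 = 0.3508

PNS ≈ 0.3508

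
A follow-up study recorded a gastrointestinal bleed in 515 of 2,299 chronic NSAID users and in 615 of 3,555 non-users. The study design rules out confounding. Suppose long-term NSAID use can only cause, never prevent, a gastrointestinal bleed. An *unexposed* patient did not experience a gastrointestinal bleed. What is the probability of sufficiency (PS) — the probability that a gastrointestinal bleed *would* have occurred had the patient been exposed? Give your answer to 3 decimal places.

PS ≈ 0.062

p₁ = P(outcome | exposed) = 515/2299 = 0.22401
p₀ = P(outcome | unexposed) = 615/3555 = 0.173
Under exogeneity and monotonicity, PS = (p₁ − p₀) / (1 − p₀).
PS = (0.22401 − 0.173) / (1 − 0.173) = 0.051015 / 0.827 ≈ 0.0617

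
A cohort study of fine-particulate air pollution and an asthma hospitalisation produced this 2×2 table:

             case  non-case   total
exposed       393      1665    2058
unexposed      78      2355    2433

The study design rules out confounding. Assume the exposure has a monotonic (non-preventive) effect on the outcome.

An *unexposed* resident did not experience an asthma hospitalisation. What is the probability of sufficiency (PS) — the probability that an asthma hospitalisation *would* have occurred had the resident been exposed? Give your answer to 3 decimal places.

PS ≈ 0.164

p₁ = P(outcome | exposed) = 393/2058 = 0.19096
p₀ = P(outcome | unexposed) = 78/2433 = 0.032059
Under exogeneity and monotonicity, PS = (p₁ − p₀) / (1 − p₀).
PS = (0.19096 − 0.032059) / (1 − 0.032059) = 0.1589 / 0.96794 ≈ 0.1642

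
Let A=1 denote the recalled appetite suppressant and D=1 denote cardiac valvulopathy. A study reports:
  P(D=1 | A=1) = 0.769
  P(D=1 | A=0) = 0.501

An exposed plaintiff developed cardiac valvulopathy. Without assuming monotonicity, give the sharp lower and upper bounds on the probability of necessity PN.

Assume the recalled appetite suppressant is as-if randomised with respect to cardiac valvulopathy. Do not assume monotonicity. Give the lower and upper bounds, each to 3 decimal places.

Let p₁ = 0.769, p₀ = 0.501.
Under exogeneity alone the bounds on PN are max{0,(p₁−p₀)/p₁} ≤ PN ≤ min{1,(1−p₀)/p₁}.
  lower = (p₁ − p₀)/p₁ = 0.268 / 0.769 ≈ 0.3485
  upper = min{1, (1 − p₀)/p₁} = 0.499 / 0.769 ≈ 0.6489

0.349 ≤ PN ≤ 0.649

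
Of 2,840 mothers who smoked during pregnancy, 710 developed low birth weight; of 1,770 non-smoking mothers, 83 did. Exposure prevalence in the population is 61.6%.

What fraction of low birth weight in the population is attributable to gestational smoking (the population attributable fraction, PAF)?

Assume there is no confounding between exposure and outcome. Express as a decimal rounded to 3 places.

p₁ = P(outcome | exposed) = 710/2840 = 0.25
p₀ = P(outcome | unexposed) = 83/1770 = 0.046893
Overall risk P(Y=1) = π·p₁ + (1−π)·p₀ = 0.616×0.25 + 0.384×0.046893 = 0.17201.
Under exogeneity, PAF = [P(Y=1) − p₀] / P(Y=1).
PAF = (0.17201 − 0.046893) / 0.17201 ≈ 0.7274

PAF ≈ 0.727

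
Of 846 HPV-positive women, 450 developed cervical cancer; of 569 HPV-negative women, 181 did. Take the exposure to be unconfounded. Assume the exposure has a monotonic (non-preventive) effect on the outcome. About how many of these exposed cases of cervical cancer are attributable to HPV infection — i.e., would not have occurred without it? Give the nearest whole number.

p₁ = P(outcome | exposed) = 450/846 = 0.53191
p₀ = P(outcome | unexposed) = 181/569 = 0.3181
PN = (p₁ − p₀)/p₁ = (0.53191 − 0.3181) / 0.53191 ≈ 0.40197.
Attributable cases ≈ PN × (exposed cases) = 0.40197 × 450 ≈ 180.89.

about 181 cases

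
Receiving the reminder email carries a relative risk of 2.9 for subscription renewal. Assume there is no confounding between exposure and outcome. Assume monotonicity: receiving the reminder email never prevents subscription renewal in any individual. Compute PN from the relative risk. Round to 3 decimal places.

PN ≈ 0.655

Under exogeneity and monotonicity, PN = (RR − 1) / RR = 1 − 1/RR.
PN = (2.9 − 1) / 2.9 = 1.9 / 2.9 ≈ 0.6552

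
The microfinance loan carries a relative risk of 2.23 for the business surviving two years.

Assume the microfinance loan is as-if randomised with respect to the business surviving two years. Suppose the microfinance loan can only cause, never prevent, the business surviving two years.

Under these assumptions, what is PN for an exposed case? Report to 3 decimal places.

Under exogeneity and monotonicity, PN = (RR − 1) / RR = 1 − 1/RR.
PN = (2.23 − 1) / 2.23 = 1.23 / 2.23 ≈ 0.5516

PN ≈ 0.552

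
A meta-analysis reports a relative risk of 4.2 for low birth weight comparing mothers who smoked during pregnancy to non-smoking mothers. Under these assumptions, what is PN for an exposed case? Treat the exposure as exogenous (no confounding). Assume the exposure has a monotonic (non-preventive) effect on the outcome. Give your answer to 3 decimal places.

Under exogeneity and monotonicity, PN = (RR − 1) / RR = 1 − 1/RR.
PN = (4.2 − 1) / 4.2 = 3.2 / 4.2 ≈ 0.7619

PN ≈ 0.762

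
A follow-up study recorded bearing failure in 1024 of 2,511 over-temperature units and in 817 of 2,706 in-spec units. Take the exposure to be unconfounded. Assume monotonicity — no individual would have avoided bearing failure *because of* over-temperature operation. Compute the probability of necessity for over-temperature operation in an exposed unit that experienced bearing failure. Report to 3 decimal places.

p₁ = P(outcome | exposed) = 1024/2511 = 0.40781
p₀ = P(outcome | unexposed) = 817/2706 = 0.30192
Under exogeneity and monotonicity, PN = (p₁ − p₀) / p₁.
PN = (0.40781 − 0.30192) / 0.40781 = 0.10588 / 0.40781 ≈ 0.2596

PN ≈ 0.260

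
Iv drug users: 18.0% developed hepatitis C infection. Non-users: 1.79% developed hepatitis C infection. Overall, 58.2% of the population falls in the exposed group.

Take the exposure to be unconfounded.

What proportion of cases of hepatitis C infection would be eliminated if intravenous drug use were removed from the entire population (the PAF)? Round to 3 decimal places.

p₁ = 0.18, p₀ = 0.0179.
Overall risk P(Y=1) = π·p₁ + (1−π)·p₀ = 0.582×0.18 + 0.418×0.0179 = 0.11224.
Under exogeneity, PAF = [P(Y=1) − p₀] / P(Y=1).
PAF = (0.11224 − 0.0179) / 0.11224 ≈ 0.8405

PAF ≈ 0.841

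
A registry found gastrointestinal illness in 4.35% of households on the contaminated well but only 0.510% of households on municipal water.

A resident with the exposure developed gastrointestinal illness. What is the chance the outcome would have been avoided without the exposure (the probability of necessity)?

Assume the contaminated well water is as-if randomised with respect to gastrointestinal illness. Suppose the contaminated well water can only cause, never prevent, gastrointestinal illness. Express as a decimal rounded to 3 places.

p₁ = 0.0435, p₀ = 0.0051.
Under exogeneity and monotonicity, PN = (p₁ − p₀) / p₁.
PN = (0.0435 − 0.0051) / 0.0435 = 0.0384 / 0.0435 ≈ 0.8828

PN ≈ 0.883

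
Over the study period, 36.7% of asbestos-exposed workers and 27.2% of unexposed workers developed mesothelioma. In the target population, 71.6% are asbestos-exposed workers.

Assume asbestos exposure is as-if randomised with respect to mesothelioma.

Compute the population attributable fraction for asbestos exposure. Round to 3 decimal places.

PAF ≈ 0.200

p₁ = 0.367, p₀ = 0.272.
Overall risk P(Y=1) = π·p₁ + (1−π)·p₀ = 0.716×0.367 + 0.284×0.272 = 0.34002.
Under exogeneity, PAF = [P(Y=1) − p₀] / P(Y=1).
PAF = (0.34002 − 0.272) / 0.34002 ≈ 0.2000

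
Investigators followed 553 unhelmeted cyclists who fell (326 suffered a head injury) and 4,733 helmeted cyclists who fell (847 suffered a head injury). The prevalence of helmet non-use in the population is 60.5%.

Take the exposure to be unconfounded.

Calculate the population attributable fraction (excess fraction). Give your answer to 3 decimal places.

PAF ≈ 0.581

p₁ = P(outcome | exposed) = 326/553 = 0.58951
p₀ = P(outcome | unexposed) = 847/4733 = 0.17896
Overall risk P(Y=1) = π·p₁ + (1−π)·p₀ = 0.605×0.58951 + 0.395×0.17896 = 0.42734.
Under exogeneity, PAF = [P(Y=1) − p₀] / P(Y=1).
PAF = (0.42734 − 0.17896) / 0.42734 ≈ 0.5812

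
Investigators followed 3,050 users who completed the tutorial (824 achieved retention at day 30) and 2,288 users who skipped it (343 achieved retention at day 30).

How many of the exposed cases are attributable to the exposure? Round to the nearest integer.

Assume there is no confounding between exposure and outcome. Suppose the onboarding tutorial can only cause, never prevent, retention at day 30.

p₁ = P(outcome | exposed) = 824/3050 = 0.27016
p₀ = P(outcome | unexposed) = 343/2288 = 0.14991
PN = (p₁ − p₀)/p₁ = (0.27016 − 0.14991) / 0.27016 ≈ 0.44511.
Attributable cases ≈ PN × (exposed cases) = 0.44511 × 824 ≈ 366.77.

about 367 cases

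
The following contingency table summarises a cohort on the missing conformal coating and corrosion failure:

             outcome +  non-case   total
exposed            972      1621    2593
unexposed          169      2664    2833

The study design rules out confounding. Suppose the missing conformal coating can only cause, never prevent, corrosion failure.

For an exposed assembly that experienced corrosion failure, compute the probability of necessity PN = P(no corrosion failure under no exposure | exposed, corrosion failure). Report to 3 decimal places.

PN ≈ 0.841

p₁ = P(outcome | exposed) = 972/2593 = 0.37486
p₀ = P(outcome | unexposed) = 169/2833 = 0.059654
Under exogeneity and monotonicity, PN = (p₁ − p₀) / p₁.
PN = (0.37486 − 0.059654) / 0.37486 = 0.3152 / 0.37486 ≈ 0.8409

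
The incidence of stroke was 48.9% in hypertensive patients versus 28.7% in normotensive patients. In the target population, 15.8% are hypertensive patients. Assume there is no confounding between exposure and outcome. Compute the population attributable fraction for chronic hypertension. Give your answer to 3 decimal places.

PAF ≈ 0.100

p₁ = 0.489, p₀ = 0.287.
Overall risk P(Y=1) = π·p₁ + (1−π)·p₀ = 0.158×0.489 + 0.842×0.287 = 0.31892.
Under exogeneity, PAF = [P(Y=1) − p₀] / P(Y=1).
PAF = (0.31892 − 0.287) / 0.31892 ≈ 0.1001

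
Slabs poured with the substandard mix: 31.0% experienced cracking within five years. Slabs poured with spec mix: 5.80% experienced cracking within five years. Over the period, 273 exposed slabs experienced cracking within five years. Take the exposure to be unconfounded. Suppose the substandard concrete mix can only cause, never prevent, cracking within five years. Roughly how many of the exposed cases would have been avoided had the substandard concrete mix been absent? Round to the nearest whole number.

p₁ = 0.31, p₀ = 0.058.
PN = (p₁ − p₀)/p₁ = (0.31 − 0.058) / 0.31 ≈ 0.81290.
Attributable cases ≈ PN × (exposed cases) = 0.81290 × 273 ≈ 221.92.

about 222 cases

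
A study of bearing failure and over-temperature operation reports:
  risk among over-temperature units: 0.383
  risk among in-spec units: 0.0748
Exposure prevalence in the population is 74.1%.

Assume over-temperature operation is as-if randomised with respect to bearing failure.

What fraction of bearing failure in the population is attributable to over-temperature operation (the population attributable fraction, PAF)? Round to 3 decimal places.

Let p₁ = 0.383, p₀ = 0.0748.
Overall risk P(Y=1) = π·p₁ + (1−π)·p₀ = 0.741×0.383 + 0.259×0.0748 = 0.30318.
Under exogeneity, PAF = [P(Y=1) − p₀] / P(Y=1).
PAF = (0.30318 − 0.0748) / 0.30318 ≈ 0.7533

PAF ≈ 0.753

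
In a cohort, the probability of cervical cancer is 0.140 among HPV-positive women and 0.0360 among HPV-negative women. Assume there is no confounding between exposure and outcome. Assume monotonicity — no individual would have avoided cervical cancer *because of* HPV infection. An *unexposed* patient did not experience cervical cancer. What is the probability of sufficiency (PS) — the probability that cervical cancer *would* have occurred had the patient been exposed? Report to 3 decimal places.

PS ≈ 0.108

Let p₁ = 0.14, p₀ = 0.036.
Under exogeneity and monotonicity, PS = (p₁ − p₀) / (1 − p₀).
PS = (0.14 − 0.036) / (1 − 0.036) = 0.104 / 0.964 ≈ 0.1079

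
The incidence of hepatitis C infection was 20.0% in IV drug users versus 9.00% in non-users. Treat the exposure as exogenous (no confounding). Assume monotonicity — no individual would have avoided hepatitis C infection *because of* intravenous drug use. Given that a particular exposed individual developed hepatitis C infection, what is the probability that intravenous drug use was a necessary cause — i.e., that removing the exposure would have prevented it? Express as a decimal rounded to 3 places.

PN ≈ 0.550

p₁ = 0.2, p₀ = 0.09.
Under exogeneity and monotonicity, PN = (p₁ − p₀) / p₁.
PN = (0.2 − 0.09) / 0.2 = 0.11 / 0.2 ≈ 0.5500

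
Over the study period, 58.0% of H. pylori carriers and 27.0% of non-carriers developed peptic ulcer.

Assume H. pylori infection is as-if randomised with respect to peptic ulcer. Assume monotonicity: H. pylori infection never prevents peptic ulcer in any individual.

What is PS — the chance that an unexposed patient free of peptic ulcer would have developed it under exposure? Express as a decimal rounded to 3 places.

p₁ = 0.58, p₀ = 0.27.
Under exogeneity and monotonicity, PS = (p₁ − p₀) / (1 − p₀).
PS = (0.58 − 0.27) / (1 − 0.27) = 0.31 / 0.73 ≈ 0.4247

PS ≈ 0.425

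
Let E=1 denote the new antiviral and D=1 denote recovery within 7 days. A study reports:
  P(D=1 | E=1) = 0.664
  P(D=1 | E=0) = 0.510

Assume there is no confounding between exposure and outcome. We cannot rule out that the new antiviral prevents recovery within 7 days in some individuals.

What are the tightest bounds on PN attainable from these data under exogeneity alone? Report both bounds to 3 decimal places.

0.232 ≤ PN ≤ 0.738

Let p₁ = 0.664, p₀ = 0.51.
Under exogeneity alone the bounds on PN are max{0,(p₁−p₀)/p₁} ≤ PN ≤ min{1,(1−p₀)/p₁}.
  lower = (p₁ − p₀)/p₁ = 0.154 / 0.664 ≈ 0.2319
  upper = min{1, (1 − p₀)/p₁} = 0.49 / 0.664 ≈ 0.7380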